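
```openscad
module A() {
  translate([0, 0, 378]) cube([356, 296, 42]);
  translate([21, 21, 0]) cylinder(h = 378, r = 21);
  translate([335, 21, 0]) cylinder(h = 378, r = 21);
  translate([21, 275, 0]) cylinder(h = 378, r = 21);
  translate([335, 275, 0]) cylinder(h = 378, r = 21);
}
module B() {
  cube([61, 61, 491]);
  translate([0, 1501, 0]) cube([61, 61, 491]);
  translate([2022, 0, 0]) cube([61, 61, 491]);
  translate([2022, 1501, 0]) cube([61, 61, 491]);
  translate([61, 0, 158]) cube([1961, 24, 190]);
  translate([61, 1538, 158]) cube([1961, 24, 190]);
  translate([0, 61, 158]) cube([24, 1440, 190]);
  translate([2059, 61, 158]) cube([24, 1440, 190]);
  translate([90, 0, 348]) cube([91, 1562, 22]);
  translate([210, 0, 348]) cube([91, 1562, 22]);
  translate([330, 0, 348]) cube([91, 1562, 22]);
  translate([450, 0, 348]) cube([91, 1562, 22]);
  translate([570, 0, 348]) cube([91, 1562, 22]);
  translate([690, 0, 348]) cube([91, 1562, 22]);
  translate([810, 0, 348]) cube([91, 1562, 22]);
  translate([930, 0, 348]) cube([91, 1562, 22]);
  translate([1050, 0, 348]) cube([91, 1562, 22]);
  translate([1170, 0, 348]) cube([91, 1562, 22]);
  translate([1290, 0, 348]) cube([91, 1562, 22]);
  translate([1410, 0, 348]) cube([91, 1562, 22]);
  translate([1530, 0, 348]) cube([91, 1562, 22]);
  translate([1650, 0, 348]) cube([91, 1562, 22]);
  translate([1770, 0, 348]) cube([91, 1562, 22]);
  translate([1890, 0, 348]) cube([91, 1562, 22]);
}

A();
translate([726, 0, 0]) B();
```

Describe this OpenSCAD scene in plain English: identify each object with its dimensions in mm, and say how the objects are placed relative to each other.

A is a simple wooden stool: a rectangular seat 356 mm (x) by 296 mm (y), 42 mm thick, top face at z = 420 mm, on four round legs, each 42 mm in diameter. The legs rest on z = 0, each leg's axis is inset half a diameter from the nearest pair of seat edges (so the leg's bounding box is flush with the corner).

B is a bed frame 2083 mm long (x) by 1562 mm wide (y). Four 61×61 mm corner posts, 491 mm tall, at the corners of the footprint. Four rails of 24 mm thickness and 190 mm height run between adjacent posts with their undersides at z = 158 mm, their outer faces flush with the outside of the frame (the two x-running rails run between the posts' inner faces; the two y-running rails run between the posts' inner faces). 16 slats, each 91 mm wide (x) and 22 mm thick, lie across the top of the two x-running rails, running the full 1562 mm width of the frame in y; the slats are evenly spaced along x between the inner faces of the end posts with equal gaps (rounded down to the nearest mm) at the −x end and between each pair — any rounding remainder accumulates at the +x end.

The bed frame is on the floor beside the stool on its +x side.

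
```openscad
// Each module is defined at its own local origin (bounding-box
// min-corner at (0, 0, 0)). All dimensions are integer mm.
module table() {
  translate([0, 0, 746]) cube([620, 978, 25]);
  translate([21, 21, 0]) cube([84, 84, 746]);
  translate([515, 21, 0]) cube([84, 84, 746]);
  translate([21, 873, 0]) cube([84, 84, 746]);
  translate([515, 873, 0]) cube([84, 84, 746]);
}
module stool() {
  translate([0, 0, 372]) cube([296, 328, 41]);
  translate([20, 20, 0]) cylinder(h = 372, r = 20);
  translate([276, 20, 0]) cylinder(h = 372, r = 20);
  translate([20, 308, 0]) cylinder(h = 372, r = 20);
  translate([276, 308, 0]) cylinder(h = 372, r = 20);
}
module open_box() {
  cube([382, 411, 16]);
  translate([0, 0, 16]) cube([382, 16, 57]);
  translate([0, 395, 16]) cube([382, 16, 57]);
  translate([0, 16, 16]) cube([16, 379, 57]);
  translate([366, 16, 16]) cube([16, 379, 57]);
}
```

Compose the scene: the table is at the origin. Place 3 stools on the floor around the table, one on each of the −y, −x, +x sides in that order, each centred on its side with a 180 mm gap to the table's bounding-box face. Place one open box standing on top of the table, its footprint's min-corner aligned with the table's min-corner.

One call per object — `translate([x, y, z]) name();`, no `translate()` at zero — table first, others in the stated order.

table();
translate([162, -508, 0]) stool();
translate([-476, 325, 0]) stool();
translate([800, 325, 0]) stool();
translate([0, 0, 771]) open_box();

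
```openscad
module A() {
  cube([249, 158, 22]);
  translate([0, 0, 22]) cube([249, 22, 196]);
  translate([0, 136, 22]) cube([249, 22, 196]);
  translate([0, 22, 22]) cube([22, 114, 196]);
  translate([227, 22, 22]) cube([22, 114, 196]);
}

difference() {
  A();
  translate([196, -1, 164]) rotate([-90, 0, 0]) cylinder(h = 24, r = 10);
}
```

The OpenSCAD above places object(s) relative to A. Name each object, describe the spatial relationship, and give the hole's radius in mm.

A is an open box. The open box has a circular hole through its front wall. The hole's radius is 10 mm.

The subtracted cylinder has r = 10 mm.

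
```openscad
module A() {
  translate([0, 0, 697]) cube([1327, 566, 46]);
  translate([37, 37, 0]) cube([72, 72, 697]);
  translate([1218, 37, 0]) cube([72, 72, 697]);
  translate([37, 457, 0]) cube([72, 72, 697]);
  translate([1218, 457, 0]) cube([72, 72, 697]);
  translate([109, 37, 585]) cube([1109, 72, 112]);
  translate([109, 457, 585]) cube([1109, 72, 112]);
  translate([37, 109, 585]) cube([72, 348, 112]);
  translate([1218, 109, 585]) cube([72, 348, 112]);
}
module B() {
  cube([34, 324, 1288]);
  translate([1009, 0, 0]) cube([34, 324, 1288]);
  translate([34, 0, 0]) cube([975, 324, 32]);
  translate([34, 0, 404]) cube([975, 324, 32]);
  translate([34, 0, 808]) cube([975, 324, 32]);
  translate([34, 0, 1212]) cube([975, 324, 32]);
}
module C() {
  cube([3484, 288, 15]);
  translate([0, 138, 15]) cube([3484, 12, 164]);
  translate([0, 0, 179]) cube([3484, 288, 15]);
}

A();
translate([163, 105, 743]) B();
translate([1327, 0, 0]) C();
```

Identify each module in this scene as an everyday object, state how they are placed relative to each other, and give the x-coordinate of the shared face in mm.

The table's +x face and the I-beam's −x face are both at x = 1327 mm.

A is a table. B is a bookshelf. C is an I-beam. The bookshelf is on top of the table. The I-beam is against the table's +x side, with their −y faces flush. The x-coordinate of the shared face is 1327 mm.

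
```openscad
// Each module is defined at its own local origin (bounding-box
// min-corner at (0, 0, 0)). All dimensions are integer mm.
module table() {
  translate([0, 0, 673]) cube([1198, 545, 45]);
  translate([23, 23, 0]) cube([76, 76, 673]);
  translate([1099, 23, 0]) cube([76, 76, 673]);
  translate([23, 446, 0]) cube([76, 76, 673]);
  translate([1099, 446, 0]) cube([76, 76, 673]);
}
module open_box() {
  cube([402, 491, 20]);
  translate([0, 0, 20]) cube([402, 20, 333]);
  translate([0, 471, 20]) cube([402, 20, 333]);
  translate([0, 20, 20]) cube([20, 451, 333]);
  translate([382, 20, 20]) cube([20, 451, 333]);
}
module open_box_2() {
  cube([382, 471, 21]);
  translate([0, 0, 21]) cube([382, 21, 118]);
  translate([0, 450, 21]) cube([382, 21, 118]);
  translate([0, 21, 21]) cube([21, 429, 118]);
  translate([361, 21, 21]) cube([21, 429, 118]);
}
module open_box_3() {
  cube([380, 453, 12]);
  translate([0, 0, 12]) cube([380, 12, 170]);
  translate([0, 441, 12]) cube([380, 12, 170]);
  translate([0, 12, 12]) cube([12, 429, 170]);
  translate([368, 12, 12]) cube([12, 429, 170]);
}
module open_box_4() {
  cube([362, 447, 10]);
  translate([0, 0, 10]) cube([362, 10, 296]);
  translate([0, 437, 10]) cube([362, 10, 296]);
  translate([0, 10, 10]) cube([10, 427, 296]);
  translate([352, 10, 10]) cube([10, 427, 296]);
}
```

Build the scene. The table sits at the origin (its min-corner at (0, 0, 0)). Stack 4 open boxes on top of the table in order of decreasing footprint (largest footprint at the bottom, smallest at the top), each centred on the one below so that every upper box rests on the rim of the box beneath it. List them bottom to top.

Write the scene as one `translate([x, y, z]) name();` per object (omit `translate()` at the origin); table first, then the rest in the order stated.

table();
translate([398, 27, 718]) open_box();
translate([408, 37, 1071]) open_box_2();
translate([409, 46, 1210]) open_box_3();
translate([418, 49, 1392]) open_box_4();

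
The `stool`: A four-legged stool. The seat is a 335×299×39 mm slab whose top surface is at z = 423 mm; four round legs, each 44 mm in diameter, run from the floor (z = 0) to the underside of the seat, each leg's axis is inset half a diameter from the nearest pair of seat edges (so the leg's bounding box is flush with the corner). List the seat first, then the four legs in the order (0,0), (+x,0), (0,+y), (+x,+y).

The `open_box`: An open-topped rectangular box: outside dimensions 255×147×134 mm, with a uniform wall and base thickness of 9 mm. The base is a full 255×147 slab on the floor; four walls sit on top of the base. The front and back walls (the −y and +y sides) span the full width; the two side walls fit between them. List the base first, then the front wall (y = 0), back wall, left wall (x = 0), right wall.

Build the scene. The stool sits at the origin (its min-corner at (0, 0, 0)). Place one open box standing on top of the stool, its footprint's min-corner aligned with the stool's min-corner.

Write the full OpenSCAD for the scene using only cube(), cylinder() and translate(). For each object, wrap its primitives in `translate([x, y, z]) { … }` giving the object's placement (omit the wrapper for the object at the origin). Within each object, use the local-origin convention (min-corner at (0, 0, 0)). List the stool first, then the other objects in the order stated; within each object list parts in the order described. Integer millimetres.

translate([0, 0, 384]) cube([335, 299, 39]);
translate([22, 22, 0]) cylinder(h = 384, r = 22);
translate([313, 22, 0]) cylinder(h = 384, r = 22);
translate([22, 277, 0]) cylinder(h = 384, r = 22);
translate([313, 277, 0]) cylinder(h = 384, r = 22);
translate([0, 0, 423]) {
  cube([255, 147, 9]);
  translate([0, 0, 9]) cube([255, 9, 125]);
  translate([0, 138, 9]) cube([255, 9, 125]);
  translate([0, 9, 9]) cube([9, 129, 125]);
  translate([246, 9, 9]) cube([9, 129, 125]);
}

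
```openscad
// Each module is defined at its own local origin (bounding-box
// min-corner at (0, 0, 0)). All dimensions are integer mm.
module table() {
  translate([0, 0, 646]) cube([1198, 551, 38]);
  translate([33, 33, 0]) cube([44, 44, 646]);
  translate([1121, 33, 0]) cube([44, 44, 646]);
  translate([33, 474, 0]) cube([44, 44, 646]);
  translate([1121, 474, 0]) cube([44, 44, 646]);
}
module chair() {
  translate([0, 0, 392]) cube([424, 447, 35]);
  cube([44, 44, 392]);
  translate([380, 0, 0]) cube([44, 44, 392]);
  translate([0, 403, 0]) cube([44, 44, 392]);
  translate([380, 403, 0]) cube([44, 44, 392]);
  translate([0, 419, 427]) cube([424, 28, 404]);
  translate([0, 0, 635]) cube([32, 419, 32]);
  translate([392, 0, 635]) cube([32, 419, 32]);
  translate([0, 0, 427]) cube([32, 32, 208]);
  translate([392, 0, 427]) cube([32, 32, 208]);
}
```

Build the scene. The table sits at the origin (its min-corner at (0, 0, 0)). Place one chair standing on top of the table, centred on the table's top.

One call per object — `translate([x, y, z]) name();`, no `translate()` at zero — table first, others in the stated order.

table();
translate([387, 52, 684]) chair();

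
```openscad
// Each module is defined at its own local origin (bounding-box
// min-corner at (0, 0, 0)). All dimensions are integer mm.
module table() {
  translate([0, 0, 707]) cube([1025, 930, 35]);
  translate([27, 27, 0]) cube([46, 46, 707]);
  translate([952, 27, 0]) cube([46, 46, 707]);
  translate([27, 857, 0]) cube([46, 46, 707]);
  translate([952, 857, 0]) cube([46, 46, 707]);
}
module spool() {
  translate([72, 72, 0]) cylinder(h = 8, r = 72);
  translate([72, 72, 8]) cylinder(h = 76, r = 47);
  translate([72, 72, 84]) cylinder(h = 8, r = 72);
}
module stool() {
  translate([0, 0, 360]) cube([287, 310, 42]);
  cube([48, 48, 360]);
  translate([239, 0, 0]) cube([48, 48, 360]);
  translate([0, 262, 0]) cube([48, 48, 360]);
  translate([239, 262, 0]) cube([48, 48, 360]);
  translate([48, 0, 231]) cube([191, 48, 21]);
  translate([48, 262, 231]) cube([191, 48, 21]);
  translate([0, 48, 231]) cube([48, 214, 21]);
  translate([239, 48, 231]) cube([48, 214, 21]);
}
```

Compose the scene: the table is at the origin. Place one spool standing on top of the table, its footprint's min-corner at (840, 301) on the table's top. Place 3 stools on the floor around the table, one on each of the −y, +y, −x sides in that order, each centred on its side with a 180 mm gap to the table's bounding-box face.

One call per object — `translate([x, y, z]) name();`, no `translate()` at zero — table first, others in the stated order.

table();
translate([840, 301, 742]) spool();
translate([369, -490, 0]) stool();
translate([369, 1110, 0]) stool();
translate([-467, 310, 0]) stool();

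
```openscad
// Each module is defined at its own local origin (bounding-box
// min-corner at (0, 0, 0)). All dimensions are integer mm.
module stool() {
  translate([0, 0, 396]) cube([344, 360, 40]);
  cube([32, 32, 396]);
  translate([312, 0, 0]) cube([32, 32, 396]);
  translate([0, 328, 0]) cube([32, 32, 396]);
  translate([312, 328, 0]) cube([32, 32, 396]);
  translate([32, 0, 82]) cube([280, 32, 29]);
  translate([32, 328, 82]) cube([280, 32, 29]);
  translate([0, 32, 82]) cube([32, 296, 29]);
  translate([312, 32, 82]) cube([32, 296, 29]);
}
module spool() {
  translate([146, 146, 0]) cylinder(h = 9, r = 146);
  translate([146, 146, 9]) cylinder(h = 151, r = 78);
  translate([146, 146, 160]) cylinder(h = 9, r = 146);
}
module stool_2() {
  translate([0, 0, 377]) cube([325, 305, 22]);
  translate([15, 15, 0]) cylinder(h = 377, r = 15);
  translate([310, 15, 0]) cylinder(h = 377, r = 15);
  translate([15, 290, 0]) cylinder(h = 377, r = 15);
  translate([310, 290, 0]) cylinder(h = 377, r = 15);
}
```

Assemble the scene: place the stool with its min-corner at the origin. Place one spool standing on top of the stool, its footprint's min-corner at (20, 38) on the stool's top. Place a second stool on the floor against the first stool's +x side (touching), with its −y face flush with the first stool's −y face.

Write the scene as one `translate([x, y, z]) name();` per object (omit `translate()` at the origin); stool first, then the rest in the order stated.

stool();
translate([20, 38, 436]) spool();
translate([344, 0, 0]) stool_2();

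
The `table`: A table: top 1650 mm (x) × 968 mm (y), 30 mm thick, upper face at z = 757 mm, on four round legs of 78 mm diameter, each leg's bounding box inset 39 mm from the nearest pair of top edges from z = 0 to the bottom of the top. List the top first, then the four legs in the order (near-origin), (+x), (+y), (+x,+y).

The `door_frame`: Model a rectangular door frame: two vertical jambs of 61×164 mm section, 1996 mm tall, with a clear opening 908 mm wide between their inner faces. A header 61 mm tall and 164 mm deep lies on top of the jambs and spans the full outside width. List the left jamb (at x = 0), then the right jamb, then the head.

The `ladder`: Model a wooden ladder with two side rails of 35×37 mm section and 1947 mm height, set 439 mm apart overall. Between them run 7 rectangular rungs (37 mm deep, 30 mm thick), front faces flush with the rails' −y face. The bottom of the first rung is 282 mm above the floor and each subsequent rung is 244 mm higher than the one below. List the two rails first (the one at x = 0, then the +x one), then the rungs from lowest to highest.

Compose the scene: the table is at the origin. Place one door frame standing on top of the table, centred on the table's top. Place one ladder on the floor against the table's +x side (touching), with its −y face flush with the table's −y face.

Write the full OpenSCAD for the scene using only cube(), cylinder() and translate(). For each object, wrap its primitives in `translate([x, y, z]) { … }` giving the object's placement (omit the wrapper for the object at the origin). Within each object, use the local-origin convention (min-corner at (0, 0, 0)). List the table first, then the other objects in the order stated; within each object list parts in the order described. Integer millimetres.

translate([0, 0, 727]) cube([1650, 968, 30]);
translate([78, 78, 0]) cylinder(h = 727, r = 39);
translate([1572, 78, 0]) cylinder(h = 727, r = 39);
translate([78, 890, 0]) cylinder(h = 727, r = 39);
translate([1572, 890, 0]) cylinder(h = 727, r = 39);
translate([310, 402, 757]) {
  cube([61, 164, 1996]);
  translate([969, 0, 0]) cube([61, 164, 1996]);
  translate([0, 0, 1996]) cube([1030, 164, 61]);
}
translate([1650, 0, 0]) {
  cube([35, 37, 1947]);
  translate([404, 0, 0]) cube([35, 37, 1947]);
  translate([35, 0, 282]) cube([369, 37, 30]);
  translate([35, 0, 526]) cube([369, 37, 30]);
  translate([35, 0, 770]) cube([369, 37, 30]);
  translate([35, 0, 1014]) cube([369, 37, 30]);
  translate([35, 0, 1258]) cube([369, 37, 30]);
  translate([35, 0, 1502]) cube([369, 37, 30]);
  translate([35, 0, 1746]) cube([369, 37, 30]);
}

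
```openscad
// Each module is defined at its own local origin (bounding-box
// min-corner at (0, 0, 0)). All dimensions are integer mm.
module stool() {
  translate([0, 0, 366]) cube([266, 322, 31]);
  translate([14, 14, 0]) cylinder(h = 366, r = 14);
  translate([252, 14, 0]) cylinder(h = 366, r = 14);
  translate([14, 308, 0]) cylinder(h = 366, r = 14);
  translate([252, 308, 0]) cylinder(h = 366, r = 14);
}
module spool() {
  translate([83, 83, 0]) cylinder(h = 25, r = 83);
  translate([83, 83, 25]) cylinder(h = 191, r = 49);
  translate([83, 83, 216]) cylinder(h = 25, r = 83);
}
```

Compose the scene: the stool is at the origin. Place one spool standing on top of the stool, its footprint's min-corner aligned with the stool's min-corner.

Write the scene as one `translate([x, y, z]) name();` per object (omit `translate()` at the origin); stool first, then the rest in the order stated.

stool();
translate([0, 0, 397]) spool();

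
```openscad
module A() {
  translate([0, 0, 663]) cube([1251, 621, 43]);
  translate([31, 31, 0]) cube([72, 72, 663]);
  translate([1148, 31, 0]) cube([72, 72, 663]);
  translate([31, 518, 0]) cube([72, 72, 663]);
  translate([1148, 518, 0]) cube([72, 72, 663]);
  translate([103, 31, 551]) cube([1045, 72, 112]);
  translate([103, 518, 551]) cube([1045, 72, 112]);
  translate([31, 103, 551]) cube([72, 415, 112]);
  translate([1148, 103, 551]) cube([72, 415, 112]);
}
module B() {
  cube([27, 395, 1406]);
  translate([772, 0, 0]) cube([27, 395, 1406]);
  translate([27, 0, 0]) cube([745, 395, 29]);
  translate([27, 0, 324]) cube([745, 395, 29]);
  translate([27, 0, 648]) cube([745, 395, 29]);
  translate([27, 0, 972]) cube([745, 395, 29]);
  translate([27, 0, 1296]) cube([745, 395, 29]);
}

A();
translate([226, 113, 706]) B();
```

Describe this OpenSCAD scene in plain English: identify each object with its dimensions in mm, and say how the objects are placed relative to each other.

A is a table with a 1251×621 mm rectangular top, 43 mm thick, top surface at z = 706 mm, supported by four 72×72 mm square legs, each inset 31 mm from the nearest pair of top edges, running from the floor. Four apron rails, 72 mm thick and 112 mm tall, run between adjacent legs with their top edges flush with the underside of the top and their outer faces flush with the legs' outer faces.

B is a bookshelf 799 mm wide overall, 395 mm deep and 1406 mm tall. The two sides are 27 mm thick vertical panels. 5 horizontal shelves of 29 mm thickness span between the inner faces of the sides; the lowest shelf sits on the floor and shelves are stacked with a clear vertical gap of 295 mm between each pair.

The bookshelf is on top of the table, centred.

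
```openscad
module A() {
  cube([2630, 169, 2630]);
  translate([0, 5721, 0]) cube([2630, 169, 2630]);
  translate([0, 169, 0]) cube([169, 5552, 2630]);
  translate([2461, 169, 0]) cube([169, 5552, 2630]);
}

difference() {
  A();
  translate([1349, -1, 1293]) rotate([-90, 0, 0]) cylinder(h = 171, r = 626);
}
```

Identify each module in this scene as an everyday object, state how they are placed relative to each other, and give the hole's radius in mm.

A is a house frame. The house frame has a circular hole through its front wall. The hole's radius is 626 mm.

The subtracted cylinder has r = 626 mm.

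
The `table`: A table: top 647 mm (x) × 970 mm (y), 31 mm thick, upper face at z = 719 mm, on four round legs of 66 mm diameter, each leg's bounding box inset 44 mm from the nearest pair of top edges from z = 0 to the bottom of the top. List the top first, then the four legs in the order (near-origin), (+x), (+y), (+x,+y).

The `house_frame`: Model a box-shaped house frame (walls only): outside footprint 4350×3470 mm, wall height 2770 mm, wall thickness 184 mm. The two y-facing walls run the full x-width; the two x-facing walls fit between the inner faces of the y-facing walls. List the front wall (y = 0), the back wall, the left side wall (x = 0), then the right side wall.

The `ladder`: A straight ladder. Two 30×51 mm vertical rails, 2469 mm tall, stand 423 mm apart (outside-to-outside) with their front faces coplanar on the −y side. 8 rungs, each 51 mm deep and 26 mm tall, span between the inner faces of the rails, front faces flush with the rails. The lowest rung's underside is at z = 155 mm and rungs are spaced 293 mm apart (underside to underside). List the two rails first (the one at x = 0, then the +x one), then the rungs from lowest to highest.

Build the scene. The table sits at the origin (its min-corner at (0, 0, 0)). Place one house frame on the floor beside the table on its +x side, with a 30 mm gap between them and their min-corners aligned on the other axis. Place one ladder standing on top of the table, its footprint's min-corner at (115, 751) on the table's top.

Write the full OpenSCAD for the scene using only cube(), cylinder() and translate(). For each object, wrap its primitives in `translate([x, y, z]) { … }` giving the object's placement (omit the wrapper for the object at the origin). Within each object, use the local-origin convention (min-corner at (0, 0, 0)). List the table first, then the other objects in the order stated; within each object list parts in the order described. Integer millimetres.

translate([0, 0, 688]) cube([647, 970, 31]);
translate([77, 77, 0]) cylinder(h = 688, r = 33);
translate([570, 77, 0]) cylinder(h = 688, r = 33);
translate([77, 893, 0]) cylinder(h = 688, r = 33);
translate([570, 893, 0]) cylinder(h = 688, r = 33);
translate([677, 0, 0]) {
  cube([4350, 184, 2770]);
  translate([0, 3286, 0]) cube([4350, 184, 2770]);
  translate([0, 184, 0]) cube([184, 3102, 2770]);
  translate([4166, 184, 0]) cube([184, 3102, 2770]);
}
translate([115, 751, 719]) {
  cube([30, 51, 2469]);
  translate([393, 0, 0]) cube([30, 51, 2469]);
  translate([30, 0, 155]) cube([363, 51, 26]);
  translate([30, 0, 448]) cube([363, 51, 26]);
  translate([30, 0, 741]) cube([363, 51, 26]);
  translate([30, 0, 1034]) cube([363, 51, 26]);
  translate([30, 0, 1327]) cube([363, 51, 26]);
  translate([30, 0, 1620]) cube([363, 51, 26]);
  translate([30, 0, 1913]) cube([363, 51, 26]);
  translate([30, 0, 2206]) cube([363, 51, 26]);
}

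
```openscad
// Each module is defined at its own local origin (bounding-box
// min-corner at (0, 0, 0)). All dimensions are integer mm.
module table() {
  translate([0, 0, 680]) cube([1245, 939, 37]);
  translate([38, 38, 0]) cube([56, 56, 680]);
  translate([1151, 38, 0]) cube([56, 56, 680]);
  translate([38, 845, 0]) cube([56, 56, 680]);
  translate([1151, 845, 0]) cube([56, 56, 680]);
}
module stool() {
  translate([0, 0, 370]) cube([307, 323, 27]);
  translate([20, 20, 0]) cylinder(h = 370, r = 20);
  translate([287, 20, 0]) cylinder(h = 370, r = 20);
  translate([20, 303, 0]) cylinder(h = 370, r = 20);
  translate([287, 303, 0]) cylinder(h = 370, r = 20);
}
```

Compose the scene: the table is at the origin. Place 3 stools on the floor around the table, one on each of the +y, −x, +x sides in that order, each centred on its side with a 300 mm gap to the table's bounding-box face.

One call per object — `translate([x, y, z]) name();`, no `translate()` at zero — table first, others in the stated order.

table();
translate([469, 1239, 0]) stool();
translate([-607, 308, 0]) stool();
translate([1545, 308, 0]) stool();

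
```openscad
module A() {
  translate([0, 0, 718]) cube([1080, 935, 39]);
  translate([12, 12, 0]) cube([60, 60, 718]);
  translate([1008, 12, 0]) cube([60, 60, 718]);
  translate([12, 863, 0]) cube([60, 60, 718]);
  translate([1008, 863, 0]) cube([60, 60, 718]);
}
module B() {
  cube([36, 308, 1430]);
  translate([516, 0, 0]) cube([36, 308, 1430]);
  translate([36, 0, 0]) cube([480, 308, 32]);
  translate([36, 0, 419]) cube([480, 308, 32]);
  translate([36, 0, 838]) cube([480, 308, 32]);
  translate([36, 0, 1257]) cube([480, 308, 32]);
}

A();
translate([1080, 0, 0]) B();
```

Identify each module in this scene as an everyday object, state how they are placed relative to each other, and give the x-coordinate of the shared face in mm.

A is a table. B is a bookshelf. The bookshelf is against the table's +x side, with their −y faces flush. The x-coordinate of the shared face is 1080 mm.

The table's +x face and the bookshelf's −x face are both at x = 1080 mm.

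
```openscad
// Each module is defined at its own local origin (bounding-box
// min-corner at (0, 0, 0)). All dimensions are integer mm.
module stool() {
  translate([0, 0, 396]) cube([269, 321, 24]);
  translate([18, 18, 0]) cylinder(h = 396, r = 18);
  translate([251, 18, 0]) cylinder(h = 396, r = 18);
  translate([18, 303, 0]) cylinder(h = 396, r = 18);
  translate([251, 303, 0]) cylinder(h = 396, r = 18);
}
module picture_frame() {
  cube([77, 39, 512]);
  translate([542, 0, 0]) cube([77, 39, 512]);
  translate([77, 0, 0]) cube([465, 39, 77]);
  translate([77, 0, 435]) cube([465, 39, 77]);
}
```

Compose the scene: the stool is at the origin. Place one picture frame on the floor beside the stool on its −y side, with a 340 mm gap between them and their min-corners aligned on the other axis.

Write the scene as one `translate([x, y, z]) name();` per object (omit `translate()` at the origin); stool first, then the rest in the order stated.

stool();
translate([0, -379, 0]) picture_frame();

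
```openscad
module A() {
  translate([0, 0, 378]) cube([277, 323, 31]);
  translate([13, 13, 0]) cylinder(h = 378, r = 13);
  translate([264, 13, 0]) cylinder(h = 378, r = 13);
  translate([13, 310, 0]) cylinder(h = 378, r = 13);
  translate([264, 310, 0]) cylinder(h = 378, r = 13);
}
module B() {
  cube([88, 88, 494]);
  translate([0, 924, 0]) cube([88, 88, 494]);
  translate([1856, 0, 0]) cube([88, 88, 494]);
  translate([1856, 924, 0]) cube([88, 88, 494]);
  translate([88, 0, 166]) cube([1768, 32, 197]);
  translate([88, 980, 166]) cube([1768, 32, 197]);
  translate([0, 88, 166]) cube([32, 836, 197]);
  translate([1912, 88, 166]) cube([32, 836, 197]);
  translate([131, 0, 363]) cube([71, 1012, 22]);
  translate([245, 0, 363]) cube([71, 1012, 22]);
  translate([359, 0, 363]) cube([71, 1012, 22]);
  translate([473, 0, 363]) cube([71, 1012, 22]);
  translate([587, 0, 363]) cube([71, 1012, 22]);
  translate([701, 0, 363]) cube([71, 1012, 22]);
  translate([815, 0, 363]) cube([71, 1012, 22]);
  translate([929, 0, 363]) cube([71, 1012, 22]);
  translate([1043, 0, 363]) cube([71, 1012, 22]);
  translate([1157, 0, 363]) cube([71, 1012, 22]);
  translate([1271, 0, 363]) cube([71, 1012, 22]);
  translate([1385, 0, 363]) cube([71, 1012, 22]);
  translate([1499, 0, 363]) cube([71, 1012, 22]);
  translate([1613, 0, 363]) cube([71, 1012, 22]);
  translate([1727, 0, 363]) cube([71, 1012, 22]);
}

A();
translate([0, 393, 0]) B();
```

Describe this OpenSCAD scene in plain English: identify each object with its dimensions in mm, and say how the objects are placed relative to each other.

A is a four-legged stool. The seat is a 277×323×31 mm slab whose top surface is at z = 409 mm; four round legs, each 26 mm in diameter, run from the floor (z = 0) to the underside of the seat, each leg's axis is inset half a diameter from the nearest pair of seat edges (so the leg's bounding box is flush with the corner).

B is a bed frame 1944 mm long (x) by 1012 mm wide (y). Four 88×88 mm corner posts, 494 mm tall, at the corners of the footprint. Four rails of 32 mm thickness and 197 mm height run between adjacent posts with their undersides at z = 166 mm, their outer faces flush with the outside of the frame (the two x-running rails run between the posts' inner faces; the two y-running rails run between the posts' inner faces). 15 slats, each 71 mm wide (x) and 22 mm thick, lie across the top of the two x-running rails, running the full 1012 mm width of the frame in y; the slats are evenly spaced along x between the inner faces of the end posts with equal gaps (rounded down to the nearest mm) at the −x end and between each pair — any rounding remainder accumulates at the +x end.

The bed frame is on the floor beside the stool on its +y side.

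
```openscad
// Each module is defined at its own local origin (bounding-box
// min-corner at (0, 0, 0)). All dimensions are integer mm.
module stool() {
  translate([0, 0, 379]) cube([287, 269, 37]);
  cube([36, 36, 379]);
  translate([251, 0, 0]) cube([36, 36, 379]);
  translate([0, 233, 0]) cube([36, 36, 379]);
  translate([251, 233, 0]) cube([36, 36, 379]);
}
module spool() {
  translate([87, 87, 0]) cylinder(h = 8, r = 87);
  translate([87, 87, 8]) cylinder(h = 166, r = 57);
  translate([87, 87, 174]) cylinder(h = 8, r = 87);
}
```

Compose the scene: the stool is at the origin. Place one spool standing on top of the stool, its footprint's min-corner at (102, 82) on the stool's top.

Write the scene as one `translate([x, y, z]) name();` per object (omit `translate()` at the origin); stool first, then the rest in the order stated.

stool();
translate([102, 82, 416]) spool();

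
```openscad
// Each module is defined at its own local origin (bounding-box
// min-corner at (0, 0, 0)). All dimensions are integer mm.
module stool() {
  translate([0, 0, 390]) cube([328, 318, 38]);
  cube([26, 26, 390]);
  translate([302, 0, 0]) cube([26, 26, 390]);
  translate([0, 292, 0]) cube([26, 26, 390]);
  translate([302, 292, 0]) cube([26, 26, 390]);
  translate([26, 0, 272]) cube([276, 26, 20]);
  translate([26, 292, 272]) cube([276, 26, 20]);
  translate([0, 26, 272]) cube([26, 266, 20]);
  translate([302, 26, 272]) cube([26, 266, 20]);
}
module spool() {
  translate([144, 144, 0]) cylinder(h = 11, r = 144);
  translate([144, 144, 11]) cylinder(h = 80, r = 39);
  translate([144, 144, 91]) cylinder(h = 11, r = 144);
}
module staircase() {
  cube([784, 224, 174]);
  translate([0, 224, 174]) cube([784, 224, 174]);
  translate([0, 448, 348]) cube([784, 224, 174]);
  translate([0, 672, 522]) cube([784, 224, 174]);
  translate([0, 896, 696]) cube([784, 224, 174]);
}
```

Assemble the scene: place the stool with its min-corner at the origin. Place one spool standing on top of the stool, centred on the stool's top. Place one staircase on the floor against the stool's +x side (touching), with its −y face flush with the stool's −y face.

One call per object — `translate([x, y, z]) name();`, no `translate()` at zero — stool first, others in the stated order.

stool();
translate([20, 15, 428]) spool();
translate([328, 0, 0]) staircase();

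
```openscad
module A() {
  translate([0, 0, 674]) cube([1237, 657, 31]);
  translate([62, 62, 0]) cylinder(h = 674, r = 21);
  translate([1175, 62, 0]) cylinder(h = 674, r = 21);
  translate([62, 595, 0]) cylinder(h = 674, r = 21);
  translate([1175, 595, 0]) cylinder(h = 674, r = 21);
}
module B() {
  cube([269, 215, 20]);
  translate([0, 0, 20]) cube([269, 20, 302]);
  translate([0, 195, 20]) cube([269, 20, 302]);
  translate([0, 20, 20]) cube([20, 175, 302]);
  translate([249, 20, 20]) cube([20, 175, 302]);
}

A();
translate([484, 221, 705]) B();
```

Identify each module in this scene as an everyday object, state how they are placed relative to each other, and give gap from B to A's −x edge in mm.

The open box's min-x is at 484; the table's min-x is 0; gap = 484 mm.

A is a table. B is an open box. The open box is on top of the table, centred. The gap from the open box to the table's −x edge is 484 mm.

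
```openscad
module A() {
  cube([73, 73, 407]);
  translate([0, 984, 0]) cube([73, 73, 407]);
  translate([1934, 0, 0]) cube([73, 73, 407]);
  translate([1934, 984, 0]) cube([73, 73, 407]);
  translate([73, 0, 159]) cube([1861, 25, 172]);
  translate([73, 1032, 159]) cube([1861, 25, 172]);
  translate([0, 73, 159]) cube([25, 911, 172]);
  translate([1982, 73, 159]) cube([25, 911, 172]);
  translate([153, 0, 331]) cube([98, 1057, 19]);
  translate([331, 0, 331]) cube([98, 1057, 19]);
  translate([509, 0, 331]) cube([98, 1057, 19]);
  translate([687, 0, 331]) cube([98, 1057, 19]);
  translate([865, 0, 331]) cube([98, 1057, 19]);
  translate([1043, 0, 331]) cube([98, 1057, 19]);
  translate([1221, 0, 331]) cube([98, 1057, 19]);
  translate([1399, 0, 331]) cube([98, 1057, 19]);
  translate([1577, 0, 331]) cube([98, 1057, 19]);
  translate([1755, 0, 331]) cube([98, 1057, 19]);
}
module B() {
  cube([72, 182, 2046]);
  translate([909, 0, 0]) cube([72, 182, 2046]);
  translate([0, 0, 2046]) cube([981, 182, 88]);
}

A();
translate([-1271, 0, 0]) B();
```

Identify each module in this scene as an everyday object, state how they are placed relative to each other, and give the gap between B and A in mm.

A is a bed frame. B is a door frame. The door frame is on the floor beside the bed frame on its −x side. The gap between the door frame and the bed frame is 290 mm.

The door frame's nearest face is 290 mm from the bed frame's −x face.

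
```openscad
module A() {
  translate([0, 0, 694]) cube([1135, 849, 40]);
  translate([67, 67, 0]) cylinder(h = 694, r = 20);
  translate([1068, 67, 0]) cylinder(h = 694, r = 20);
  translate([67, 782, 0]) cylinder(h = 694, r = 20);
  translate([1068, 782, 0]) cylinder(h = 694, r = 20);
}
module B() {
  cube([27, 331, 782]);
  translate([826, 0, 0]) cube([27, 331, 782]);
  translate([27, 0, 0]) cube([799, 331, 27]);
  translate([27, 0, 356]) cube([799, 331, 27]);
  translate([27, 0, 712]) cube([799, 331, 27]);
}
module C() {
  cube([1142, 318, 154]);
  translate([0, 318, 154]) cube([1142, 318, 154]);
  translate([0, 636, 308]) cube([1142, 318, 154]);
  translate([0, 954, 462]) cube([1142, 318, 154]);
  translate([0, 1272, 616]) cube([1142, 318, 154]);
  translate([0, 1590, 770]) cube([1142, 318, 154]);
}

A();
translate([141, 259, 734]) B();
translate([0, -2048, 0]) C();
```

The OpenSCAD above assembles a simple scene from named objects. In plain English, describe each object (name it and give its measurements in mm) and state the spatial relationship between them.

A is a table: top 1135 mm (x) × 849 mm (y), 40 mm thick, upper face at z = 734 mm, on four round legs of 40 mm diameter, each leg's bounding box inset 47 mm from the nearest pair of top edges, running from z = 0 to the bottom of the top.

B is a bookshelf 853 mm wide overall, 331 mm deep and 782 mm tall. The two sides are 27 mm thick vertical panels. 3 horizontal shelves of 27 mm thickness span between the inner faces of the sides; the lowest shelf sits on the floor and shelves are stacked with a clear vertical gap of 329 mm between each pair.

C is a straight staircase of 6 solid steps. Each step is 1142 mm wide (x), 318 mm deep (y, the going) and 154 mm tall (the rise). The first step rests on the floor; each subsequent step sits one going further in +y and one rise higher in +z, directly behind and above the previous step with no overlap.

The bookshelf is on top of the table, centred. The staircase is on the floor beside the table on its −y side.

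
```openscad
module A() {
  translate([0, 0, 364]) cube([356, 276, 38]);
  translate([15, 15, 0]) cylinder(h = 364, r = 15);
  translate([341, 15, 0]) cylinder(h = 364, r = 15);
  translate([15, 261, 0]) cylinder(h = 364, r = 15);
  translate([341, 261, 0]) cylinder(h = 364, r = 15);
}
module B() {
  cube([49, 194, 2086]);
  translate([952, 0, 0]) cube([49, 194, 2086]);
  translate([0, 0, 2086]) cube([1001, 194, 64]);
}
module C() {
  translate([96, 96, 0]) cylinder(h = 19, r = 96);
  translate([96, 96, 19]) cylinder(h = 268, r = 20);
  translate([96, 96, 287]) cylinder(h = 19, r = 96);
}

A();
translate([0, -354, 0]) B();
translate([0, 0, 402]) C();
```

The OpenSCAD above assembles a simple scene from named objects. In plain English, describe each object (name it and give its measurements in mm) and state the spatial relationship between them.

A is a four-legged stool. The seat is 356×276 mm, 38 mm thick, top at z = 402 mm. It stands on four round legs, each 30 mm in diameter, from z = 0 to the seat underside, each leg's axis is inset half a diameter from the nearest pair of seat edges (so the leg's bounding box is flush with the corner).

B is a door frame. The clear opening is 903 mm wide and 2086 mm high. Two 49 mm wide jambs, 194 mm deep, stand either side of the opening from the floor to the top of the opening. A 64 mm thick head sits across the top of both jambs, spanning the full outside width of the frame.

C is a spool: two coaxial disc flanges of radius 96 mm and thickness 19 mm, joined by a core cylinder of radius 20 mm and height 268 mm. The lower flange rests on z = 0 and the three cylinders share a vertical axis.

The door frame is on the floor beside the stool on its −y side. The spool is on top of the stool.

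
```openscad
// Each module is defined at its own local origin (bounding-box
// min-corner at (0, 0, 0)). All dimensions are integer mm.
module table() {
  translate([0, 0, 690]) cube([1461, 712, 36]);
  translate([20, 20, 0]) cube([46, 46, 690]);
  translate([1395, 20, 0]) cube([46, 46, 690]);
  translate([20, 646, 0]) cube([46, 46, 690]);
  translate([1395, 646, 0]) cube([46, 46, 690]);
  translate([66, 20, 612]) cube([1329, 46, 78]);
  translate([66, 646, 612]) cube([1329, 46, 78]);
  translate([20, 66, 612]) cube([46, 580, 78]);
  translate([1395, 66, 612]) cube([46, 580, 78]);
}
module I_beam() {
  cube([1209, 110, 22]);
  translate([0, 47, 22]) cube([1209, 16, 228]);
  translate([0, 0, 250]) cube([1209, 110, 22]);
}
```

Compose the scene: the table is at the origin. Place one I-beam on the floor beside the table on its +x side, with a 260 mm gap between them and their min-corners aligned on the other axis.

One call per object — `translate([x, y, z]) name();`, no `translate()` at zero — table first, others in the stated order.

table();
translate([1721, 0, 0]) I_beam();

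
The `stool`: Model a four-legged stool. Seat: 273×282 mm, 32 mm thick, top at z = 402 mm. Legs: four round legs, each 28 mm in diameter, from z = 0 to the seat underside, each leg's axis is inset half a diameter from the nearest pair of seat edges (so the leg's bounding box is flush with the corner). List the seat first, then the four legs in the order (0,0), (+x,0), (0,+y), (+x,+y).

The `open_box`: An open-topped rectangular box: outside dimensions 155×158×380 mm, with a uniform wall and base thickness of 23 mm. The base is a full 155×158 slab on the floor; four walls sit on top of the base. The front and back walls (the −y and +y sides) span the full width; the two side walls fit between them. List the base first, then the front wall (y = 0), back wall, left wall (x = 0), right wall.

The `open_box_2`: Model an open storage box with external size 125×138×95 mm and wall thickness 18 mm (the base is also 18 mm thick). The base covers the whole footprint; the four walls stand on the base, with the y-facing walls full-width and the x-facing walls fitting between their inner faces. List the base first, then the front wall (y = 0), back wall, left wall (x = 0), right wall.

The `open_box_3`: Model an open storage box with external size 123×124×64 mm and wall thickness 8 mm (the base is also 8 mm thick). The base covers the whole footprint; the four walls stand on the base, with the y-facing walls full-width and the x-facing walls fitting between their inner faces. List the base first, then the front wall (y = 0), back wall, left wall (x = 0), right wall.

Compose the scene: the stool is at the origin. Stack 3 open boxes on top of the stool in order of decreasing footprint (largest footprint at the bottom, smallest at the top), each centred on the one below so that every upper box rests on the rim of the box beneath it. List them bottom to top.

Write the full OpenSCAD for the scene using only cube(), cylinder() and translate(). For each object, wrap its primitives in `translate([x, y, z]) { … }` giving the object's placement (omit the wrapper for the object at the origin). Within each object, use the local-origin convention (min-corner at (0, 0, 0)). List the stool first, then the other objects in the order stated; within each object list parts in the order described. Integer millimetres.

translate([0, 0, 370]) cube([273, 282, 32]);
translate([14, 14, 0]) cylinder(h = 370, r = 14);
translate([259, 14, 0]) cylinder(h = 370, r = 14);
translate([14, 268, 0]) cylinder(h = 370, r = 14);
translate([259, 268, 0]) cylinder(h = 370, r = 14);
translate([59, 62, 402]) {
  cube([155, 158, 23]);
  translate([0, 0, 23]) cube([155, 23, 357]);
  translate([0, 135, 23]) cube([155, 23, 357]);
  translate([0, 23, 23]) cube([23, 112, 357]);
  translate([132, 23, 23]) cube([23, 112, 357]);
}
translate([74, 72, 782]) {
  cube([125, 138, 18]);
  translate([0, 0, 18]) cube([125, 18, 77]);
  translate([0, 120, 18]) cube([125, 18, 77]);
  translate([0, 18, 18]) cube([18, 102, 77]);
  translate([107, 18, 18]) cube([18, 102, 77]);
}
translate([75, 79, 877]) {
  cube([123, 124, 8]);
  translate([0, 0, 8]) cube([123, 8, 56]);
  translate([0, 116, 8]) cube([123, 8, 56]);
  translate([0, 8, 8]) cube([8, 108, 56]);
  translate([115, 8, 8]) cube([8, 108, 56]);
}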